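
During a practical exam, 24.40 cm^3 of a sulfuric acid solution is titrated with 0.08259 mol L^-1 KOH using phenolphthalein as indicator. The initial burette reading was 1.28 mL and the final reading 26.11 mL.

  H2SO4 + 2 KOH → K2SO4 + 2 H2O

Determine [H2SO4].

n(KOH) = 0.02483 L × 0.08259 mol/L = 2.051 × 10^-3 mol
From the 1:2 mole ratio, n(H2SO4) = 1/2 × 2.051 × 10^-3 = 1.025 × 10^-3 mol
[H2SO4] = 1.025 × 10^-3 mol / 0.02440 L = 0.04202 mol/L

0.04202 mol/L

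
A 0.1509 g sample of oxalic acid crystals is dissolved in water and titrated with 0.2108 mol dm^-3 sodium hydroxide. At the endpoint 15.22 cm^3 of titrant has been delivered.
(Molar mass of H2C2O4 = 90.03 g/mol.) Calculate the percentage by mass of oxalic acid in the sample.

95.71 %

H2C2O4 + 2 NaOH → Na2C2O4 + 2 H2O
n(NaOH) = 0.01522 L × 0.2108 mol/L = 3.208 × 10^-3 mol
From the 1:2 ratio, n(H2C2O4) = 1/2 × 3.208 × 10^-3 = 1.604 × 10^-3 mol
mass of H2C2O4 = 1.604 × 10^-3 × 90.03 g/mol = 0.1444 g
% H2C2O4 = 0.1444 / 0.1509 × 100 = 95.71 %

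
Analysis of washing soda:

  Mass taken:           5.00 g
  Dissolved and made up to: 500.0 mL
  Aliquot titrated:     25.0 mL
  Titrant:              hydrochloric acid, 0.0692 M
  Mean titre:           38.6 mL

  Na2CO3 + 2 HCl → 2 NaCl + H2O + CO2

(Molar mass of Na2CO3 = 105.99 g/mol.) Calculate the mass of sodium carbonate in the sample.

2.83 g

n(HCl) per titration = 0.0386 × 0.0692 = 2.67 × 10^-3 mol
From the 1:2 ratio, n(Na2CO3) in each aliquot = 1/2 × 2.67 × 10^-3 = 1.34 × 10^-3 mol
n(Na2CO3) in the whole flask = 1.34 × 10^-3 × 500.0/25.0 = 0.0267 mol
mass of Na2CO3 = 0.0267 × 105.99 = 2.83 g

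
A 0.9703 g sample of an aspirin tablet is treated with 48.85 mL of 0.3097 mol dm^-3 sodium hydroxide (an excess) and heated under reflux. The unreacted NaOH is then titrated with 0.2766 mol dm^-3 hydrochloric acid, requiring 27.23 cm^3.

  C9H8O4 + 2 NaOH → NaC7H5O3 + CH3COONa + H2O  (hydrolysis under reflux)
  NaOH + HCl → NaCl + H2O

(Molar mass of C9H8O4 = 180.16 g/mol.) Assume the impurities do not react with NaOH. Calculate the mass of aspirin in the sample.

n(NaOH) added = 0.04885 × 0.3097 = 0.01513 mol
n(HCl) used in back-titration = 0.02723 × 0.2766 = 7.532 × 10^-3 mol
n(NaOH) left over = 7.532 × 10^-3 mol (1:1 ratio)
n(NaOH) consumed by analyte = 0.01513 − 7.532 × 10^-3 = 7.597 × 10^-3 mol
From the 1:2 ratio, n(C9H8O4) = 1/2 × 7.597 × 10^-3 = 3.799 × 10^-3 mol
mass of C9H8O4 = 3.799 × 10^-3 × 180.16 = 0.6843 g

0.6843 g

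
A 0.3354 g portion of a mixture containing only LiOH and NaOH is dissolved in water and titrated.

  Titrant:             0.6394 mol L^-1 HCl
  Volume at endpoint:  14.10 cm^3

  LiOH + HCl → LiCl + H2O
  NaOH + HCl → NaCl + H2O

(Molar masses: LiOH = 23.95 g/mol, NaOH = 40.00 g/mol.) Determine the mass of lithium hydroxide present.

0.03764 g

n(HCl) = 0.01410 × 0.6394 = 9.016 × 10^-3 mol
Let x = n(LiOH), y = n(NaOH).
Titrant: 1x + 1y = 9.016 × 10^-3;  mass: 23.95x + 40.00y = 0.3354
Solving, x = 1.571 × 10^-3 mol, y = 7.444 × 10^-3 mol
mass of LiOH = 1.571 × 10^-3 × 23.95 = 0.03764 g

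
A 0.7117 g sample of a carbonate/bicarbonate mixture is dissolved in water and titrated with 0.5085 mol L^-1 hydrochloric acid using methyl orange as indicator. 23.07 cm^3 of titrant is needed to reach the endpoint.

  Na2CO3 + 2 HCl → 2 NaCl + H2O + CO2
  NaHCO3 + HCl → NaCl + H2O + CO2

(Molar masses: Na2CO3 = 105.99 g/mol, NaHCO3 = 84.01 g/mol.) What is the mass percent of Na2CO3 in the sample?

65.74 %

n(HCl) = 0.02307 × 0.5085 = 0.01173 mol
Let x = n(Na2CO3), y = n(NaHCO3).
Titrant: 2x + 1y = 0.01173;  mass: 105.99x + 84.01y = 0.7117
Solving, x = 4.414 × 10^-3 mol, y = 2.902 × 10^-3 mol
mass of Na2CO3 = 4.414 × 10^-3 × 105.99 = 0.4679 g
% Na2CO3 = 0.4679 / 0.7117 × 100 = 65.74 %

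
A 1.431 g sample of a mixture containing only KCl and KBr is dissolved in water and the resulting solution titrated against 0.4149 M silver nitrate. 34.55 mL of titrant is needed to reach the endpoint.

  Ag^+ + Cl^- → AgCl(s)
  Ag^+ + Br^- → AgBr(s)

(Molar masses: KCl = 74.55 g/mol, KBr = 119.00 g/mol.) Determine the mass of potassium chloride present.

0.4610 g

n(AgNO3) = 0.03455 × 0.4149 = 0.01433 mol
Let x = n(KCl), y = n(KBr).
Titrant: 1x + 1y = 0.01433;  mass: 74.55x + 119.00y = 1.431
Solving, x = 6.183 × 10^-3 mol, y = 8.152 × 10^-3 mol
mass of KCl = 6.183 × 10^-3 × 74.55 = 0.4610 g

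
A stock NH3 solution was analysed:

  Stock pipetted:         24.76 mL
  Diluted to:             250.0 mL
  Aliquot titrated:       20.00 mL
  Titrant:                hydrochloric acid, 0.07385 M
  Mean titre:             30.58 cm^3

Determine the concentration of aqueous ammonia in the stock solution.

NH3 + HCl → NH4Cl
n(HCl) = 0.03058 × 0.07385 = 2.258 × 10^-3 mol
n(NH3) in the aliquot = 2.258 × 10^-3 mol (1:1 ratio)
[NH3]_dilute = 2.258 × 10^-3 / 0.02000 = 0.1129 mol/L
Dilution factor = 250.0 / 24.76 = 10.10
[NH3]_stock = 0.1129 × 10.10 = 1.140 mol/L

1.140 M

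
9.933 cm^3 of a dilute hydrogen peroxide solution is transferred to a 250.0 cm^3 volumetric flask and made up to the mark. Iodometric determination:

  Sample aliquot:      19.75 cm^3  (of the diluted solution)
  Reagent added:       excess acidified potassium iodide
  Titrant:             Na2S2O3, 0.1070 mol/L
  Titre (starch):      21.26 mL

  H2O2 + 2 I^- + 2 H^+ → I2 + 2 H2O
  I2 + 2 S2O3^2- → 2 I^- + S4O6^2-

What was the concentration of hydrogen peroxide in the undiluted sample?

n(S2O3^2-) = 0.02126 × 0.1070 = 2.275 × 10^-3 mol
n(I2) = n(S2O3^2-)/2 = 1.137 × 10^-3 mol
n(H2O2) in the aliquot = 1.137 × 10^-3 mol (1:1 ratio)
[H2O2]_dilute = 1.137 × 10^-3 / 0.01975 = 0.05759 mol/L
[H2O2]_original = 0.05759 × 250.0/9.933 = 1.449 mol/L

1.449 mol/L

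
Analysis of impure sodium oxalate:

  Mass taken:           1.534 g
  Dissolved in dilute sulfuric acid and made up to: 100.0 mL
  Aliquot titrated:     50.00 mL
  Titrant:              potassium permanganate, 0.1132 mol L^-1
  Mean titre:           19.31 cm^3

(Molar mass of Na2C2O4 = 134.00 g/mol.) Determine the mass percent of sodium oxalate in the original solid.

95.47 %

2 MnO4^- + 5 C2O4^2- + 16 H^+ → 2 Mn^2+ + 10 CO2 + 8 H2O
n(KMnO4) per titration = 0.01931 × 0.1132 = 2.186 × 10^-3 mol
From the 5:2 ratio, n(Na2C2O4) in each aliquot = 5/2 × 2.186 × 10^-3 = 5.465 × 10^-3 mol
n(Na2C2O4) in the whole flask = 5.465 × 10^-3 × 100.0/50.00 = 0.01093 mol
mass of Na2C2O4 = 0.01093 × 134.00 = 1.465 g
% Na2C2O4 = 1.465 / 1.534 × 100 = 95.47 %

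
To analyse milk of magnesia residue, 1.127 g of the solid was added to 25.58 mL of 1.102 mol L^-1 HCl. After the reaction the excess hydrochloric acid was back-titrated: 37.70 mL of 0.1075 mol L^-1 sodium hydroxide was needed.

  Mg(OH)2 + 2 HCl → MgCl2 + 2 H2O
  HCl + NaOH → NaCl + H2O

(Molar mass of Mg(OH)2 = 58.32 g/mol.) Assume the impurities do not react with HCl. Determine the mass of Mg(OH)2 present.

n(HCl) added = 0.02558 × 1.102 = 0.02819 mol
n(NaOH) used in back-titration = 0.03770 × 0.1075 = 4.053 × 10^-3 mol
n(HCl) left over = 4.053 × 10^-3 mol (1:1 ratio)
n(HCl) consumed by analyte = 0.02819 − 4.053 × 10^-3 = 0.02414 mol
From the 1:2 ratio, n(Mg(OH)2) = 1/2 × 0.02414 = 0.01207 mol
mass of Mg(OH)2 = 0.01207 × 58.32 = 0.7038 g

0.7038 g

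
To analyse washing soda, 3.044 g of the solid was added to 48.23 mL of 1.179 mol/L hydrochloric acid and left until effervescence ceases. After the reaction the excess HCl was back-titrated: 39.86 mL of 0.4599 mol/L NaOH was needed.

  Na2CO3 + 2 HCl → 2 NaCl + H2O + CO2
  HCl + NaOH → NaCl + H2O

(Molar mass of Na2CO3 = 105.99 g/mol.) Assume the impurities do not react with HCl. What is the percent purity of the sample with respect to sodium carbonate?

67.08 %

n(HCl) added = 0.04823 × 1.179 = 0.05686 mol
n(NaOH) used in back-titration = 0.03986 × 0.4599 = 0.01833 mol
n(HCl) left over = 0.01833 mol (1:1 ratio)
n(HCl) consumed by analyte = 0.05686 − 0.01833 = 0.03853 mol
From the 1:2 ratio, n(Na2CO3) = 1/2 × 0.03853 = 0.01927 mol
mass of Na2CO3 = 0.01927 × 105.99 = 2.042 g
% Na2CO3 = 2.042 / 3.044 × 100 = 67.08 %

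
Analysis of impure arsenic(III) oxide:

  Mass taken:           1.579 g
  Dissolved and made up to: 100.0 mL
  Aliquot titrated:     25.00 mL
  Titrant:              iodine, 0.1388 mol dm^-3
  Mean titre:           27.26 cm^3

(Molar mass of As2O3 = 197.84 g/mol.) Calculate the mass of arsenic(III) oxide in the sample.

1.497 g

As2O3 + 2 I2 + 2 H2O → As2O5 + 4 HI
n(I2) per titration = 0.02726 × 0.1388 = 3.784 × 10^-3 mol
From the 1:2 ratio, n(As2O3) in each aliquot = 1/2 × 3.784 × 10^-3 = 1.892 × 10^-3 mol
n(As2O3) in the whole flask = 1.892 × 10^-3 × 100.0/25.00 = 7.567 × 10^-3 mol
mass of As2O3 = 7.567 × 10^-3 × 197.84 = 1.497 g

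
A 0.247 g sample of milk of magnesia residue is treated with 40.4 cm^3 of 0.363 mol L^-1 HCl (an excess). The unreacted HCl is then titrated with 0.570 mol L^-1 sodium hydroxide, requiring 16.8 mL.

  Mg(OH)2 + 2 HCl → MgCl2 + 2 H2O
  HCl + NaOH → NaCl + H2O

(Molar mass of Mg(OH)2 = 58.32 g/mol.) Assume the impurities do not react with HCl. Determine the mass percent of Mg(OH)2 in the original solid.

60.1 %

n(HCl) added = 0.0404 × 0.363 = 0.0147 mol
n(NaOH) used in back-titration = 0.0168 × 0.570 = 9.58 × 10^-3 mol
n(HCl) left over = 9.58 × 10^-3 mol (1:1 ratio)
n(HCl) consumed by analyte = 0.0147 − 9.58 × 10^-3 = 5.09 × 10^-3 mol
From the 1:2 ratio, n(Mg(OH)2) = 1/2 × 5.09 × 10^-3 = 2.54 × 10^-3 mol
mass of Mg(OH)2 = 2.54 × 10^-3 × 58.32 = 0.148 g
% Mg(OH)2 = 0.148 / 0.247 × 100 = 60.1 %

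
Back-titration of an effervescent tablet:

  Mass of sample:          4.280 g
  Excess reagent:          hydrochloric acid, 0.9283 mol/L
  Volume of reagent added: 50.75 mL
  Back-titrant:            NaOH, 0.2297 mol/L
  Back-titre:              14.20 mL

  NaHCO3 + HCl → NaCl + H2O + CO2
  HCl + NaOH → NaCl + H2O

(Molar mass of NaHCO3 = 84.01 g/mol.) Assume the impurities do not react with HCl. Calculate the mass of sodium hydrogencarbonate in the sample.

n(HCl) added = 0.05075 × 0.9283 = 0.04711 mol
n(NaOH) used in back-titration = 0.01420 × 0.2297 = 3.262 × 10^-3 mol
n(HCl) left over = 3.262 × 10^-3 mol (1:1 ratio)
n(HCl) consumed by analyte = 0.04711 − 3.262 × 10^-3 = 0.04385 mol
n(NaHCO3) = 0.04385 mol (1:1 ratio)
mass of NaHCO3 = 0.04385 × 84.01 = 3.684 g

3.684 g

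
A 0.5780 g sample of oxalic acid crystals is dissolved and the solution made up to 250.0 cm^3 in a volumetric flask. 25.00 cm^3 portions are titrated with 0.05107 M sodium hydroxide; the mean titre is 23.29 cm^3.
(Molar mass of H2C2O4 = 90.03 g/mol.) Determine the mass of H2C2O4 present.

0.5354 g

H2C2O4 + 2 NaOH → Na2C2O4 + 2 H2O
n(NaOH) per titration = 0.02329 × 0.05107 = 1.189 × 10^-3 mol
From the 1:2 ratio, n(H2C2O4) in each aliquot = 1/2 × 1.189 × 10^-3 = 5.947 × 10^-4 mol
n(H2C2O4) in the whole flask = 5.947 × 10^-4 × 250.0/25.00 = 5.947 × 10^-3 mol
mass of H2C2O4 = 5.947 × 10^-3 × 90.03 = 0.5354 g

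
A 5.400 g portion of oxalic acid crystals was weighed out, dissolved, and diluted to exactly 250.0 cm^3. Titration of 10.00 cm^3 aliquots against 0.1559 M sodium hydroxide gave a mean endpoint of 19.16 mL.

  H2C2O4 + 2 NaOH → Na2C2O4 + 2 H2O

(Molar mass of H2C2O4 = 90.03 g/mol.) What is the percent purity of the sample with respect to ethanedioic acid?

n(NaOH) per titration = 0.01916 × 0.1559 = 2.987 × 10^-3 mol
From the 1:2 ratio, n(H2C2O4) in each aliquot = 1/2 × 2.987 × 10^-3 = 1.494 × 10^-3 mol
n(H2C2O4) in the whole flask = 1.494 × 10^-3 × 250.0/10.00 = 0.03734 mol
mass of H2C2O4 = 0.03734 × 90.03 = 3.362 g
% H2C2O4 = 3.362 / 5.400 × 100 = 62.25 %

62.25 %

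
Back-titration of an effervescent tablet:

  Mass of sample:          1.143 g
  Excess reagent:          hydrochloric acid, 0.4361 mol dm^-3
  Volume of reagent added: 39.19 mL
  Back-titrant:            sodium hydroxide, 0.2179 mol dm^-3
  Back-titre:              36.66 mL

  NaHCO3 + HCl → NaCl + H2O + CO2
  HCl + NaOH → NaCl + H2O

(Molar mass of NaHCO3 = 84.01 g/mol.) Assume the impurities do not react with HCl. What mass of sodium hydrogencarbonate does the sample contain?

n(HCl) added = 0.03919 × 0.4361 = 0.01709 mol
n(NaOH) used in back-titration = 0.03666 × 0.2179 = 7.988 × 10^-3 mol
n(HCl) left over = 7.988 × 10^-3 mol (1:1 ratio)
n(HCl) consumed by analyte = 0.01709 − 7.988 × 10^-3 = 9.103 × 10^-3 mol
n(NaHCO3) = 9.103 × 10^-3 mol (1:1 ratio)
mass of NaHCO3 = 9.103 × 10^-3 × 84.01 = 0.7647 g

0.7647 g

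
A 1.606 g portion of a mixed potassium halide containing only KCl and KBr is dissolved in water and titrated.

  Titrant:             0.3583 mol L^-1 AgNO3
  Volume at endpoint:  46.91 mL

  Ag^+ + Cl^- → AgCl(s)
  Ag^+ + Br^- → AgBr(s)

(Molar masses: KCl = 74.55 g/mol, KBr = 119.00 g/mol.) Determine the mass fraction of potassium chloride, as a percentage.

n(AgNO3) = 0.04691 × 0.3583 = 0.01681 mol
Let x = n(KCl), y = n(KBr).
Titrant: 1x + 1y = 0.01681;  mass: 74.55x + 119.00y = 1.606
Solving, x = 8.867 × 10^-3 mol, y = 7.941 × 10^-3 mol
mass of KCl = 8.867 × 10^-3 × 74.55 = 0.6610 g
% KCl = 0.6610 / 1.606 × 100 = 41.16 %

41.16 %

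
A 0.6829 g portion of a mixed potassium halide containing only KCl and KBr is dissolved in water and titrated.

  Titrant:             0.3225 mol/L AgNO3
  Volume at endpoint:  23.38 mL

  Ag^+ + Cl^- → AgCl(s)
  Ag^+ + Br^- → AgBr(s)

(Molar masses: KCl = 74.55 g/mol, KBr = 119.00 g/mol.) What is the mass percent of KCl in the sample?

52.65 %

n(AgNO3) = 0.02338 × 0.3225 = 7.540 × 10^-3 mol
Let x = n(KCl), y = n(KBr).
Titrant: 1x + 1y = 7.540 × 10^-3;  mass: 74.55x + 119.00y = 0.6829
Solving, x = 4.823 × 10^-3 mol, y = 2.717 × 10^-3 mol
mass of KCl = 4.823 × 10^-3 × 74.55 = 0.3595 g
% KCl = 0.3595 / 0.6829 × 100 = 52.65 %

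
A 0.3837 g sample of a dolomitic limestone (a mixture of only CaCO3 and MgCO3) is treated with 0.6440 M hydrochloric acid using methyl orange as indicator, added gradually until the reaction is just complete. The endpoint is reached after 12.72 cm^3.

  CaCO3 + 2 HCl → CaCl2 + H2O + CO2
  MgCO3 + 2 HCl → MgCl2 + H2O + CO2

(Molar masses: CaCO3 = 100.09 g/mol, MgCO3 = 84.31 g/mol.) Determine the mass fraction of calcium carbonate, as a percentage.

63.44 %

n(HCl) = 0.01272 × 0.6440 = 8.192 × 10^-3 mol
Let x = n(CaCO3), y = n(MgCO3).
Titrant: 2x + 2y = 8.192 × 10^-3;  mass: 100.09x + 84.31y = 0.3837
Solving, x = 2.432 × 10^-3 mol, y = 1.664 × 10^-3 mol
mass of CaCO3 = 2.432 × 10^-3 × 100.09 = 0.2434 g
% CaCO3 = 0.2434 / 0.3837 × 100 = 63.44 %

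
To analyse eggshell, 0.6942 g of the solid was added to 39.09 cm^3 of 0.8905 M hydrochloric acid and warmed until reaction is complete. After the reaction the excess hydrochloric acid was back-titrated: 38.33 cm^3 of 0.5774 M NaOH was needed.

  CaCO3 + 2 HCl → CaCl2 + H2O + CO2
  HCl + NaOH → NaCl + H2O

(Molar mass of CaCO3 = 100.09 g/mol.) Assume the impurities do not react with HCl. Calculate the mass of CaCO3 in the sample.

n(HCl) added = 0.03909 × 0.8905 = 0.03481 mol
n(NaOH) used in back-titration = 0.03833 × 0.5774 = 0.02213 mol
n(HCl) left over = 0.02213 mol (1:1 ratio)
n(HCl) consumed by analyte = 0.03481 − 0.02213 = 0.01268 mol
From the 1:2 ratio, n(CaCO3) = 1/2 × 0.01268 = 6.339 × 10^-3 mol
mass of CaCO3 = 6.339 × 10^-3 × 100.09 = 0.6345 g

0.6345 g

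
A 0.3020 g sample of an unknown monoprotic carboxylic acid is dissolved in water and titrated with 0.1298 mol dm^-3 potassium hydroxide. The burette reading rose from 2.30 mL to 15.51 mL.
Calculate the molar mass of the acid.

n(KOH) = 0.01321 L × 0.1298 mol/L = 1.715 × 10^-3 mol
n(HA) = 1.715 × 10^-3 mol (1:1 ratio)
M = m / n = 0.3020 g / 1.715 × 10^-3 mol = 176.1 g/mol

176.1 g/mol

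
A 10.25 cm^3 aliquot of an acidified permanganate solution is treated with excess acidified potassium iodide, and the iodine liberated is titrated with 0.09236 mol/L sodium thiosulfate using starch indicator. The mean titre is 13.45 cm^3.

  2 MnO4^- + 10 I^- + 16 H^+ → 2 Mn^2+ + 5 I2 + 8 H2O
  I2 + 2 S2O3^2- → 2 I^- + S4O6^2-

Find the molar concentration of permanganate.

n(S2O3^2-) = 0.01345 × 0.09236 = 1.242 × 10^-3 mol
n(I2) = n(S2O3^2-)/2 = 6.211 × 10^-4 mol
From the 2:5 ratio, n(MnO4^-) in the aliquot = 2/5 × 6.211 × 10^-4 = 2.484 × 10^-4 mol
[MnO4^-] = 2.484 × 10^-4 / 0.01025 = 0.02424 mol/L

0.02424 mol/L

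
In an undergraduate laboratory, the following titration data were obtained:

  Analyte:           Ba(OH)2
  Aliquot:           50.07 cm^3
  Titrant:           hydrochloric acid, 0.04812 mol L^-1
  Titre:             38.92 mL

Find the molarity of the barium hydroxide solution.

0.01870 mol/L

Ba(OH)2 + 2 HCl → BaCl2 + 2 H2O
n(HCl) = 0.03892 L × 0.04812 mol/L = 1.873 × 10^-3 mol
From the 1:2 mole ratio, n(Ba(OH)2) = 1/2 × 1.873 × 10^-3 = 9.364 × 10^-4 mol
[Ba(OH)2] = 9.364 × 10^-4 mol / 0.05007 L = 0.01870 mol/L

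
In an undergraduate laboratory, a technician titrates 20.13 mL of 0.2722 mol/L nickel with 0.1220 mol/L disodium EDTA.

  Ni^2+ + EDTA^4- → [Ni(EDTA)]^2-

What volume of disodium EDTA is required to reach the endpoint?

44.91 mL

n(Ni2+) = 0.02013 L × 0.2722 mol/L = 5.479 × 10^-3 mol
n(EDTA) = 5.479 × 10^-3 mol (1:1 stoichiometry)
V(EDTA) = 5.479 × 10^-3 mol / 0.1220 mol/L = 0.04491 L = 44.91 mL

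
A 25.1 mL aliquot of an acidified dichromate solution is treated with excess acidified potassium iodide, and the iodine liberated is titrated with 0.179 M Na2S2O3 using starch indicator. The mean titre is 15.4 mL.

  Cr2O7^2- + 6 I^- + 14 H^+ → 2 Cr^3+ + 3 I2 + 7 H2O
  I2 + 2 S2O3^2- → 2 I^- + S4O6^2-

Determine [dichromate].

0.0183 M

n(S2O3^2-) = 0.0154 × 0.179 = 2.76 × 10^-3 mol
n(I2) = n(S2O3^2-)/2 = 1.38 × 10^-3 mol
From the 1:3 ratio, n(Cr2O7^2-) in the aliquot = 1/3 × 1.38 × 10^-3 = 4.59 × 10^-4 mol
[Cr2O7^2-] = 4.59 × 10^-4 / 0.0251 = 0.0183 mol/L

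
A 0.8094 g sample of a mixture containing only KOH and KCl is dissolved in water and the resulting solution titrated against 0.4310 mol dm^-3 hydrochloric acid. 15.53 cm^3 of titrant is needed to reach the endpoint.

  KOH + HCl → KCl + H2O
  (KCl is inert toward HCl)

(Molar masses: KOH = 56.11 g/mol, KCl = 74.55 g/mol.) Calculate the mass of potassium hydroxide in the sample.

n(HCl) = 0.01553 × 0.4310 = 6.693 × 10^-3 mol
Let x = n(KOH), y = n(KCl).
Titrant: 1x = 6.693 × 10^-3;  mass: 56.11x + 74.55y = 0.8094
Solving, x = 6.693 × 10^-3 mol, y = 5.819 × 10^-3 mol
mass of KOH = 6.693 × 10^-3 × 56.11 = 0.3756 g

0.3756 g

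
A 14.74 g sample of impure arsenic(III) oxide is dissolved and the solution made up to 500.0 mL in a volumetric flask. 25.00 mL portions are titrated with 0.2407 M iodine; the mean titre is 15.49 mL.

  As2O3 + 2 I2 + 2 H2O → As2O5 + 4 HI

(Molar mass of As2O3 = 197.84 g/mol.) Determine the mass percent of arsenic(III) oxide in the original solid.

50.04 %

n(I2) per titration = 0.01549 × 0.2407 = 3.728 × 10^-3 mol
From the 1:2 ratio, n(As2O3) in each aliquot = 1/2 × 3.728 × 10^-3 = 1.864 × 10^-3 mol
n(As2O3) in the whole flask = 1.864 × 10^-3 × 500.0/25.00 = 0.03728 mol
mass of As2O3 = 0.03728 × 197.84 = 7.376 g
% As2O3 = 7.376 / 14.74 × 100 = 50.04 %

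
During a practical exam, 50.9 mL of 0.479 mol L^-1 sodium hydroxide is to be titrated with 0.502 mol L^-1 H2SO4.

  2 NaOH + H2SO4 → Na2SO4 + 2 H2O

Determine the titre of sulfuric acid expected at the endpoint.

n(NaOH) = 0.0509 L × 0.479 mol/L = 0.0244 mol
From the 1:2 stoichiometry, n(H2SO4) = 1/2 × 0.0244 = 0.0122 mol
V(H2SO4) = 0.0122 mol / 0.502 mol/L = 0.0243 L = 24.3 mL

24.3 mL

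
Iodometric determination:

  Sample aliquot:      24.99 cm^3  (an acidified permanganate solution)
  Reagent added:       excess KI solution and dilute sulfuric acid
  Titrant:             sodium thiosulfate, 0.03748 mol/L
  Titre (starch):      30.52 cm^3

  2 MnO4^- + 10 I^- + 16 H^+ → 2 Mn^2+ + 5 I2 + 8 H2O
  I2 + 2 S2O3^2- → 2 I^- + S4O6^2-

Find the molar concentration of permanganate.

n(S2O3^2-) = 0.03052 × 0.03748 = 1.144 × 10^-3 mol
n(I2) = n(S2O3^2-)/2 = 5.719 × 10^-4 mol
From the 2:5 ratio, n(MnO4^-) in the aliquot = 2/5 × 5.719 × 10^-4 = 2.288 × 10^-4 mol
[MnO4^-] = 2.288 × 10^-4 / 0.02499 = 0.009155 mol/L

0.009155 mol/L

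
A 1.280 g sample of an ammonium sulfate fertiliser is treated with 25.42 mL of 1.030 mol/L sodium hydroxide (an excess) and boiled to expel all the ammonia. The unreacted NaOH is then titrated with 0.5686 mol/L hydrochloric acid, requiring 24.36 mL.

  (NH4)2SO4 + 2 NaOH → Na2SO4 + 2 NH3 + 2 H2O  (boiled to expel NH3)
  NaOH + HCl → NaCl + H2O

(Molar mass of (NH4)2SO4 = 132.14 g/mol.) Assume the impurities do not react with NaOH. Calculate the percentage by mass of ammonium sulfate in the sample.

n(NaOH) added = 0.02542 × 1.030 = 0.02618 mol
n(HCl) used in back-titration = 0.02436 × 0.5686 = 0.01385 mol
n(NaOH) left over = 0.01385 mol (1:1 ratio)
n(NaOH) consumed by analyte = 0.02618 − 0.01385 = 0.01233 mol
From the 1:2 ratio, n((NH4)2SO4) = 1/2 × 0.01233 = 6.166 × 10^-3 mol
mass of (NH4)2SO4 = 6.166 × 10^-3 × 132.14 = 0.8147 g
% (NH4)2SO4 = 0.8147 / 1.280 × 100 = 63.65 %

63.65 %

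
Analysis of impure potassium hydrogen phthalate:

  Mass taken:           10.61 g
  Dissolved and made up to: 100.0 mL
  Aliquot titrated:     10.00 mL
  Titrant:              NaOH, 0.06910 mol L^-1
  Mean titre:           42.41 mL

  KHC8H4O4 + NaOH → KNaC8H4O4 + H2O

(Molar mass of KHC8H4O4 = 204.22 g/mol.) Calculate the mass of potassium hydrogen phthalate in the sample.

5.985 g

n(NaOH) per titration = 0.04241 × 0.06910 = 2.931 × 10^-3 mol
n(KHC8H4O4) in each aliquot = 2.931 × 10^-3 mol (1:1 ratio)
n(KHC8H4O4) in the whole flask = 2.931 × 10^-3 × 100.0/10.00 = 0.02931 mol
mass of KHC8H4O4 = 0.02931 × 204.22 = 5.985 g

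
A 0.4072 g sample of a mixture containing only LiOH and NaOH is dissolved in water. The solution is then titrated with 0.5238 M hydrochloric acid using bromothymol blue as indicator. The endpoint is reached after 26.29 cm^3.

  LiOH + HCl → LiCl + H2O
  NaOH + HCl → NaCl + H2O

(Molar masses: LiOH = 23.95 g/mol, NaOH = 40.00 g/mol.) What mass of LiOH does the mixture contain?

n(HCl) = 0.02629 × 0.5238 = 0.01377 mol
Let x = n(LiOH), y = n(NaOH).
Titrant: 1x + 1y = 0.01377;  mass: 23.95x + 40.00y = 0.4072
Solving, x = 8.949 × 10^-3 mol, y = 4.822 × 10^-3 mol
mass of LiOH = 8.949 × 10^-3 × 23.95 = 0.2143 g

0.2143 g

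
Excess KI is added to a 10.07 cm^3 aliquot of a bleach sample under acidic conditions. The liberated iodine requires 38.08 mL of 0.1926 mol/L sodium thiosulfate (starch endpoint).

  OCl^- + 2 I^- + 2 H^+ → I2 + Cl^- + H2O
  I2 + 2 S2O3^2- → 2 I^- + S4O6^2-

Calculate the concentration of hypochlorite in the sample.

n(S2O3^2-) = 0.03808 × 0.1926 = 7.334 × 10^-3 mol
n(I2) = n(S2O3^2-)/2 = 3.667 × 10^-3 mol
n(OCl^-) in the aliquot = 3.667 × 10^-3 mol (1:1 ratio)
[OCl^-] = 3.667 × 10^-3 / 0.01007 = 0.3642 mol/L

0.3642 mol/L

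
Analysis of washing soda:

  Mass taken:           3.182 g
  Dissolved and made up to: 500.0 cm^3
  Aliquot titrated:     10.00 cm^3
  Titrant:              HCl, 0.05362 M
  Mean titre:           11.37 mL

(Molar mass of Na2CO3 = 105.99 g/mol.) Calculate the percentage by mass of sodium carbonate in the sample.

50.77 %

Na2CO3 + 2 HCl → 2 NaCl + H2O + CO2
n(HCl) per titration = 0.01137 × 0.05362 = 6.097 × 10^-4 mol
From the 1:2 ratio, n(Na2CO3) in each aliquot = 1/2 × 6.097 × 10^-4 = 3.048 × 10^-4 mol
n(Na2CO3) in the whole flask = 3.048 × 10^-4 × 500.0/10.00 = 0.01524 mol
mass of Na2CO3 = 0.01524 × 105.99 = 1.615 g
% Na2CO3 = 1.615 / 3.182 × 100 = 50.77 %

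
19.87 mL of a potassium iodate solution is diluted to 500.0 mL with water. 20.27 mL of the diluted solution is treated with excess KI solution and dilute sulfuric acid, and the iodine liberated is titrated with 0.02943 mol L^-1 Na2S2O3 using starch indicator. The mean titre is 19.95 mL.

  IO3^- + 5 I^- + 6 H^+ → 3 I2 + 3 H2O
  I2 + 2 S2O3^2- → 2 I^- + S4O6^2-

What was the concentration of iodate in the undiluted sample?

0.1215 mol/L

n(S2O3^2-) = 0.01995 × 0.02943 = 5.871 × 10^-4 mol
n(I2) = n(S2O3^2-)/2 = 2.936 × 10^-4 mol
From the 1:3 ratio, n(IO3^-) in the aliquot = 1/3 × 2.936 × 10^-4 = 9.785 × 10^-5 mol
[IO3^-]_dilute = 9.785 × 10^-5 / 0.02027 = 0.004828 mol/L
[IO3^-]_original = 0.004828 × 500.0/19.87 = 0.1215 mol/L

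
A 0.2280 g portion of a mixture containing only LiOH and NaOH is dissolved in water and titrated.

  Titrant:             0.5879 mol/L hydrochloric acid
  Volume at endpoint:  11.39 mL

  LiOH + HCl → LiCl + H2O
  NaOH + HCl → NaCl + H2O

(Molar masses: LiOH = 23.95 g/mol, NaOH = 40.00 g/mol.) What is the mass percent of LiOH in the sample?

26.08 %

n(HCl) = 0.01139 × 0.5879 = 6.696 × 10^-3 mol
Let x = n(LiOH), y = n(NaOH).
Titrant: 1x + 1y = 6.696 × 10^-3;  mass: 23.95x + 40.00y = 0.2280
Solving, x = 2.483 × 10^-3 mol, y = 4.213 × 10^-3 mol
mass of LiOH = 2.483 × 10^-3 × 23.95 = 0.05946 g
% LiOH = 0.05946 / 0.2280 × 100 = 26.08 %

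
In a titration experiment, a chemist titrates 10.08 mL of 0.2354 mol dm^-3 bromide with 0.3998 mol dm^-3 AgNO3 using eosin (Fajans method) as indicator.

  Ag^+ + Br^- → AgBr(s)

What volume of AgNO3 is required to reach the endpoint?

5.935 mL

n(Br-) = 0.01008 L × 0.2354 mol/L = 2.373 × 10^-3 mol
n(AgNO3) = 2.373 × 10^-3 mol (1:1 stoichiometry)
V(AgNO3) = 2.373 × 10^-3 mol / 0.3998 mol/L = 0.005935 L = 5.935 mL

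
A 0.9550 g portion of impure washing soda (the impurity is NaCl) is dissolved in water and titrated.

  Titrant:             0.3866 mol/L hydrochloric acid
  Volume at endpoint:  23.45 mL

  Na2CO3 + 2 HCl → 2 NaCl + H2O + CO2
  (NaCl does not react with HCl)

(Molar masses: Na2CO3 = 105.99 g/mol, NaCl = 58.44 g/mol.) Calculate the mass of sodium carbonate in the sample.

n(HCl) = 0.02345 × 0.3866 = 9.066 × 10^-3 mol
Let x = n(Na2CO3), y = n(NaCl).
Titrant: 2x = 9.066 × 10^-3;  mass: 105.99x + 58.44y = 0.9550
Solving, x = 4.533 × 10^-3 mol, y = 8.120 × 10^-3 mol
mass of Na2CO3 = 4.533 × 10^-3 × 105.99 = 0.4804 g

0.4804 g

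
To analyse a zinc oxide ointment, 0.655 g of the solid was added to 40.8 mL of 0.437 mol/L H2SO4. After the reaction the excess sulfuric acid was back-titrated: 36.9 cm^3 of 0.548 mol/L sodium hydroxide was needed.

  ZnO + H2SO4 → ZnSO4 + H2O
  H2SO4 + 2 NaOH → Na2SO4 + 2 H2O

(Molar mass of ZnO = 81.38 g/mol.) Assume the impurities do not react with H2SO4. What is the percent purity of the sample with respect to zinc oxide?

95.9 %

n(H2SO4) added = 0.0408 × 0.437 = 0.0178 mol
n(NaOH) used in back-titration = 0.0369 × 0.548 = 0.0202 mol
From the 1:2 ratio, n(H2SO4) left over = 1/2 × 0.0202 = 0.0101 mol
n(H2SO4) consumed by analyte = 0.0178 − 0.0101 = 7.72 × 10^-3 mol
n(ZnO) = 7.72 × 10^-3 mol (1:1 ratio)
mass of ZnO = 7.72 × 10^-3 × 81.38 = 0.628 g
% ZnO = 0.628 / 0.655 × 100 = 95.9 %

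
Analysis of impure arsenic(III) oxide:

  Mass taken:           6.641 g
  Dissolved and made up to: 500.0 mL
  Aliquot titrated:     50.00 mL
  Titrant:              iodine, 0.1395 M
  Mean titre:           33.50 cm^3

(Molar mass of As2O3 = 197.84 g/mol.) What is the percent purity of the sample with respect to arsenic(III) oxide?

69.61 %

As2O3 + 2 I2 + 2 H2O → As2O5 + 4 HI
n(I2) per titration = 0.03350 × 0.1395 = 4.673 × 10^-3 mol
From the 1:2 ratio, n(As2O3) in each aliquot = 1/2 × 4.673 × 10^-3 = 2.337 × 10^-3 mol
n(As2O3) in the whole flask = 2.337 × 10^-3 × 500.0/50.00 = 0.02337 mol
mass of As2O3 = 0.02337 × 197.84 = 4.623 g
% As2O3 = 4.623 / 6.641 × 100 = 69.61 %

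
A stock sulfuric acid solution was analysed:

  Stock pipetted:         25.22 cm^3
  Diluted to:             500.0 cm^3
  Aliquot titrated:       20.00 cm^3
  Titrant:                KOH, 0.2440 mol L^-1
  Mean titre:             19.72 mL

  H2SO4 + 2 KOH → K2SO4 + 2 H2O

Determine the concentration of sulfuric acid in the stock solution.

2.385 mol/L

n(KOH) = 0.01972 × 0.2440 = 4.812 × 10^-3 mol
From the 1:2 ratio, n(H2SO4) in the aliquot = 1/2 × 4.812 × 10^-3 = 2.406 × 10^-3 mol
[H2SO4]_dilute = 2.406 × 10^-3 / 0.02000 = 0.1203 mol/L
Dilution factor = 500.0 / 25.22 = 19.83
[H2SO4]_stock = 0.1203 × 19.83 = 2.385 mol/L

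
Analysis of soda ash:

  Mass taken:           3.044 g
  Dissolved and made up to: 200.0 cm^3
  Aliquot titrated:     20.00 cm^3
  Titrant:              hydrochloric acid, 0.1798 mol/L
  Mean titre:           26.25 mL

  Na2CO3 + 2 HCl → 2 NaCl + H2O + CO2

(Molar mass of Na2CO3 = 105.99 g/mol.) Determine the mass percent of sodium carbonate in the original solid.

82.17 %

n(HCl) per titration = 0.02625 × 0.1798 = 4.720 × 10^-3 mol
From the 1:2 ratio, n(Na2CO3) in each aliquot = 1/2 × 4.720 × 10^-3 = 2.360 × 10^-3 mol
n(Na2CO3) in the whole flask = 2.360 × 10^-3 × 200.0/20.00 = 0.02360 mol
mass of Na2CO3 = 0.02360 × 105.99 = 2.501 g
% Na2CO3 = 2.501 / 3.044 × 100 = 82.17 %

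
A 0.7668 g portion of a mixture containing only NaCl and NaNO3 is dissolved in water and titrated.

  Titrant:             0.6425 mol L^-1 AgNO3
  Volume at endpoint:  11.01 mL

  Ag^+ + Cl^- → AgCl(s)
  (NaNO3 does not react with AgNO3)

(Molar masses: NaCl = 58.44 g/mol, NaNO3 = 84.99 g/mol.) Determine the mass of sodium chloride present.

n(AgNO3) = 0.01101 × 0.6425 = 7.074 × 10^-3 mol
Let x = n(NaCl), y = n(NaNO3).
Titrant: 1x = 7.074 × 10^-3;  mass: 58.44x + 84.99y = 0.7668
Solving, x = 7.074 × 10^-3 mol, y = 4.158 × 10^-3 mol
mass of NaCl = 7.074 × 10^-3 × 58.44 = 0.4134 g

0.4134 g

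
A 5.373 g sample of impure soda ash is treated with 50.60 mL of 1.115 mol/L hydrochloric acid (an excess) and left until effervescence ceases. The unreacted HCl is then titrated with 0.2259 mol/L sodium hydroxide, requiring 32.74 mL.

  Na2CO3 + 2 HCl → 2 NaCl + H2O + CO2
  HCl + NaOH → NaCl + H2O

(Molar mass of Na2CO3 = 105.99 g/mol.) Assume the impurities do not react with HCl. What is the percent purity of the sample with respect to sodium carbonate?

n(HCl) added = 0.05060 × 1.115 = 0.05642 mol
n(NaOH) used in back-titration = 0.03274 × 0.2259 = 7.396 × 10^-3 mol
n(HCl) left over = 7.396 × 10^-3 mol (1:1 ratio)
n(HCl) consumed by analyte = 0.05642 − 7.396 × 10^-3 = 0.04902 mol
From the 1:2 ratio, n(Na2CO3) = 1/2 × 0.04902 = 0.02451 mol
mass of Na2CO3 = 0.02451 × 105.99 = 2.598 g
% Na2CO3 = 2.598 / 5.373 × 100 = 48.35 %

48.35 %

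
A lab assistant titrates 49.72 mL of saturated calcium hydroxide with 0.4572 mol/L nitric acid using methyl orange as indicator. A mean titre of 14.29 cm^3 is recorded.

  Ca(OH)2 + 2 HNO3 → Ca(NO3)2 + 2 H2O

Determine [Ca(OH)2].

0.06570 mol/L

n(HNO3) = 0.01429 L × 0.4572 mol/L = 6.533 × 10^-3 mol
From the 1:2 mole ratio, n(Ca(OH)2) = 1/2 × 6.533 × 10^-3 = 3.267 × 10^-3 mol
[Ca(OH)2] = 3.267 × 10^-3 mol / 0.04972 L = 0.06570 mol/L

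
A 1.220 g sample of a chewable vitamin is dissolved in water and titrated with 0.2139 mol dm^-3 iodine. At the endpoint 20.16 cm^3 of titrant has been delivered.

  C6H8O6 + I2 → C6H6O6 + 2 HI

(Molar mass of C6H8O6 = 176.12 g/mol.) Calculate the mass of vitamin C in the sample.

0.7595 g

n(I2) = 0.02016 L × 0.2139 mol/L = 4.312 × 10^-3 mol
n(C6H8O6) = 4.312 × 10^-3 mol (1:1 ratio)
mass of C6H8O6 = 4.312 × 10^-3 × 176.12 g/mol = 0.7595 g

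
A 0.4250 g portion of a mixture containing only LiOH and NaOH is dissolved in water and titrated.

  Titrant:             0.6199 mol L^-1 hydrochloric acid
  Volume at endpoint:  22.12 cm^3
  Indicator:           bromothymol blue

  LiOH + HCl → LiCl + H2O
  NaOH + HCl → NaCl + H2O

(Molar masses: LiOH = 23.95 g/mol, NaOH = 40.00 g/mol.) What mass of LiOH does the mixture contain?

0.1843 g

n(HCl) = 0.02212 × 0.6199 = 0.01371 mol
Let x = n(LiOH), y = n(NaOH).
Titrant: 1x + 1y = 0.01371;  mass: 23.95x + 40.00y = 0.4250
Solving, x = 7.694 × 10^-3 mol, y = 6.018 × 10^-3 mol
mass of LiOH = 7.694 × 10^-3 × 23.95 = 0.1843 g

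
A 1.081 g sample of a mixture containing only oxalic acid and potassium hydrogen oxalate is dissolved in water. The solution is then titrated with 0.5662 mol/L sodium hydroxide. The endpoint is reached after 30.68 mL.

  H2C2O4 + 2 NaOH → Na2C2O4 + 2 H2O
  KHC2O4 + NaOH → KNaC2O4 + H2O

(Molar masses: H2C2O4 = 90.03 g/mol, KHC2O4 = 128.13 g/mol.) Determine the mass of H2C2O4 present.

0.6200 g

n(NaOH) = 0.03068 × 0.5662 = 0.01737 mol
Let x = n(H2C2O4), y = n(KHC2O4).
Titrant: 2x + 1y = 0.01737;  mass: 90.03x + 128.13y = 1.081
Solving, x = 6.887 × 10^-3 mol, y = 3.598 × 10^-3 mol
mass of H2C2O4 = 6.887 × 10^-3 × 90.03 = 0.6200 g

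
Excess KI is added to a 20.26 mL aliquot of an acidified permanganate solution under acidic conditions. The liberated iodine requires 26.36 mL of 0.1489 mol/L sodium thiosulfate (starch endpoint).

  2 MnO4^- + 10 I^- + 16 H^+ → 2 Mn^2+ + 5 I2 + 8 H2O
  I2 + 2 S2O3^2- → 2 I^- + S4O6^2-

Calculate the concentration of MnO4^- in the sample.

0.03875 mol/L

n(S2O3^2-) = 0.02636 × 0.1489 = 3.925 × 10^-3 mol
n(I2) = n(S2O3^2-)/2 = 1.963 × 10^-3 mol
From the 2:5 ratio, n(MnO4^-) in the aliquot = 2/5 × 1.963 × 10^-3 = 7.850 × 10^-4 mol
[MnO4^-] = 7.850 × 10^-4 / 0.02026 = 0.03875 mol/L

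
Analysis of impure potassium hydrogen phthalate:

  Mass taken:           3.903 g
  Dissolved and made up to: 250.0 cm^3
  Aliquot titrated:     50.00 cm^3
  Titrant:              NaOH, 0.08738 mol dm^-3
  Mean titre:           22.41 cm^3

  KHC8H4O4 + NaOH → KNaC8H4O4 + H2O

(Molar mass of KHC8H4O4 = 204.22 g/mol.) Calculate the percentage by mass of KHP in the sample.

51.23 %

n(NaOH) per titration = 0.02241 × 0.08738 = 1.958 × 10^-3 mol
n(KHC8H4O4) in each aliquot = 1.958 × 10^-3 mol (1:1 ratio)
n(KHC8H4O4) in the whole flask = 1.958 × 10^-3 × 250.0/50.00 = 9.791 × 10^-3 mol
mass of KHC8H4O4 = 9.791 × 10^-3 × 204.22 = 2.000 g
% KHC8H4O4 = 2.000 / 3.903 × 100 = 51.23 %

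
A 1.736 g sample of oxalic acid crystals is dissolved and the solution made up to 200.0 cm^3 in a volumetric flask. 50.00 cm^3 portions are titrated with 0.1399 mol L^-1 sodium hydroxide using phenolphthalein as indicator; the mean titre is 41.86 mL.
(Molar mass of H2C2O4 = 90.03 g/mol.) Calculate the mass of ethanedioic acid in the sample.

1.054 g

H2C2O4 + 2 NaOH → Na2C2O4 + 2 H2O
n(NaOH) per titration = 0.04186 × 0.1399 = 5.856 × 10^-3 mol
From the 1:2 ratio, n(H2C2O4) in each aliquot = 1/2 × 5.856 × 10^-3 = 2.928 × 10^-3 mol
n(H2C2O4) in the whole flask = 2.928 × 10^-3 × 200.0/50.00 = 0.01171 mol
mass of H2C2O4 = 0.01171 × 90.03 = 1.054 g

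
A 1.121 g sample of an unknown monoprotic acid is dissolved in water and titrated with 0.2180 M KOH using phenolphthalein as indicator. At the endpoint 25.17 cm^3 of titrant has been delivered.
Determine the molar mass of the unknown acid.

204.3 g/mol

n(KOH) = 0.02517 L × 0.2180 mol/L = 5.487 × 10^-3 mol
n(HA) = 5.487 × 10^-3 mol (1:1 ratio)
M = m / n = 1.121 g / 5.487 × 10^-3 mol = 204.3 g/mol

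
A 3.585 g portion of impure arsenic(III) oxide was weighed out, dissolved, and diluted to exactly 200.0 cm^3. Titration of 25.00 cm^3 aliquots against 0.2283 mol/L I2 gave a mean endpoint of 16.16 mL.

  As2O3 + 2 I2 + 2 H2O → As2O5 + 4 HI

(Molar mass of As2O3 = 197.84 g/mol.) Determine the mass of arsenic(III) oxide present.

2.920 g

n(I2) per titration = 0.01616 × 0.2283 = 3.689 × 10^-3 mol
From the 1:2 ratio, n(As2O3) in each aliquot = 1/2 × 3.689 × 10^-3 = 1.845 × 10^-3 mol
n(As2O3) in the whole flask = 1.845 × 10^-3 × 200.0/25.00 = 0.01476 mol
mass of As2O3 = 0.01476 × 197.84 = 2.920 g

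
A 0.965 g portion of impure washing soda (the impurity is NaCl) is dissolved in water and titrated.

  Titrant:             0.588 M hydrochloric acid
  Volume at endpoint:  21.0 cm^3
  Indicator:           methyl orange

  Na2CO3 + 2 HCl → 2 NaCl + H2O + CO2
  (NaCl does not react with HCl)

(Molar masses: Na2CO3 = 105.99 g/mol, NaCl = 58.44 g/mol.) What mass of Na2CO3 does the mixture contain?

n(HCl) = 0.0210 × 0.588 = 0.0123 mol
Let x = n(Na2CO3), y = n(NaCl).
Titrant: 2x = 0.0123;  mass: 105.99x + 58.44y = 0.965
Solving, x = 6.17 × 10^-3 mol, y = 5.32 × 10^-3 mol
mass of Na2CO3 = 6.17 × 10^-3 × 105.99 = 0.654 g

0.654 g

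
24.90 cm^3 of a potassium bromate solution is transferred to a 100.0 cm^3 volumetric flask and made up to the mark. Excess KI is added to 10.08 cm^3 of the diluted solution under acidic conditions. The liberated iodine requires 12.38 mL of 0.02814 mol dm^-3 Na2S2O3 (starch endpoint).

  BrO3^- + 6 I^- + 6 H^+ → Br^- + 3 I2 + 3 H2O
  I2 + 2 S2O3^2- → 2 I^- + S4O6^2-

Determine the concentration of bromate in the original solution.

0.02313 mol/L

n(S2O3^2-) = 0.01238 × 0.02814 = 3.484 × 10^-4 mol
n(I2) = n(S2O3^2-)/2 = 1.742 × 10^-4 mol
From the 1:3 ratio, n(BrO3^-) in the aliquot = 1/3 × 1.742 × 10^-4 = 5.806 × 10^-5 mol
[BrO3^-]_dilute = 5.806 × 10^-5 / 0.01008 = 0.005760 mol/L
[BrO3^-]_original = 0.005760 × 100.0/24.90 = 0.02313 mol/L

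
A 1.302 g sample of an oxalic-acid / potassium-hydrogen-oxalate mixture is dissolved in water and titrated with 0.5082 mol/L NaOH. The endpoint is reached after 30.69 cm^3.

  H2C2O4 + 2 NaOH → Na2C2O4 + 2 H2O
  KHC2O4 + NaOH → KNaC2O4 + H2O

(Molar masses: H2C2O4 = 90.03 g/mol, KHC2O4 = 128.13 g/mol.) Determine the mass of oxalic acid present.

0.3772 g

n(NaOH) = 0.03069 × 0.5082 = 0.01560 mol
Let x = n(H2C2O4), y = n(KHC2O4).
Titrant: 2x + 1y = 0.01560;  mass: 90.03x + 128.13y = 1.302
Solving, x = 4.189 × 10^-3 mol, y = 7.218 × 10^-3 mol
mass of H2C2O4 = 4.189 × 10^-3 × 90.03 = 0.3772 g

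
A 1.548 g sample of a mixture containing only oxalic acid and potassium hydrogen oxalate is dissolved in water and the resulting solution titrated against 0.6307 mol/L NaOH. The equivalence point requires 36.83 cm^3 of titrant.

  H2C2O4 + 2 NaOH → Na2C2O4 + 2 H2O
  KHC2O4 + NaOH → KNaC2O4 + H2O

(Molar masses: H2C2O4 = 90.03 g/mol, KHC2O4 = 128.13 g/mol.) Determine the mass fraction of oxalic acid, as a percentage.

n(NaOH) = 0.03683 × 0.6307 = 0.02323 mol
Let x = n(H2C2O4), y = n(KHC2O4).
Titrant: 2x + 1y = 0.02323;  mass: 90.03x + 128.13y = 1.548
Solving, x = 8.592 × 10^-3 mol, y = 6.044 × 10^-3 mol
mass of H2C2O4 = 8.592 × 10^-3 × 90.03 = 0.7736 g
% H2C2O4 = 0.7736 / 1.548 × 100 = 49.97 %

49.97 %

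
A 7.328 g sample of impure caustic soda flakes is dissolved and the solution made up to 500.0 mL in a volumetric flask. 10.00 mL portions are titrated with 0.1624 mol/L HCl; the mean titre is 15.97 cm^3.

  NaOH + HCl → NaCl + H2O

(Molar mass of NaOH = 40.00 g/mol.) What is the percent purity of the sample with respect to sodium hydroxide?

n(HCl) per titration = 0.01597 × 0.1624 = 2.594 × 10^-3 mol
n(NaOH) in each aliquot = 2.594 × 10^-3 mol (1:1 ratio)
n(NaOH) in the whole flask = 2.594 × 10^-3 × 500.0/10.00 = 0.1297 mol
mass of NaOH = 0.1297 × 40.00 = 5.187 g
% NaOH = 5.187 / 7.328 × 100 = 70.78 %

70.78 %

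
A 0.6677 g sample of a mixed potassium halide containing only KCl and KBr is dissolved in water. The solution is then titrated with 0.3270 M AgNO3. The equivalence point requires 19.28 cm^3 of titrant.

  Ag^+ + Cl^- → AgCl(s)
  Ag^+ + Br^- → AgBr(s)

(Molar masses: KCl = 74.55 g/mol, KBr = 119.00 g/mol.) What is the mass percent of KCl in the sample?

20.73 %

n(AgNO3) = 0.01928 × 0.3270 = 6.305 × 10^-3 mol
Let x = n(KCl), y = n(KBr).
Titrant: 1x + 1y = 6.305 × 10^-3;  mass: 74.55x + 119.00y = 0.6677
Solving, x = 1.857 × 10^-3 mol, y = 4.448 × 10^-3 mol
mass of KCl = 1.857 × 10^-3 × 74.55 = 0.1384 g
% KCl = 0.1384 / 0.6677 × 100 = 20.73 %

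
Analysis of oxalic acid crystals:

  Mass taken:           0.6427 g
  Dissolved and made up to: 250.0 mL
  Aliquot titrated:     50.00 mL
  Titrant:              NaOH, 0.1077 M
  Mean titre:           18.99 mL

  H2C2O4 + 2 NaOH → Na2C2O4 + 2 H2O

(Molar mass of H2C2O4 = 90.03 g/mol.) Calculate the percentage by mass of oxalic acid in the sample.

71.62 %

n(NaOH) per titration = 0.01899 × 0.1077 = 2.045 × 10^-3 mol
From the 1:2 ratio, n(H2C2O4) in each aliquot = 1/2 × 2.045 × 10^-3 = 1.023 × 10^-3 mol
n(H2C2O4) in the whole flask = 1.023 × 10^-3 × 250.0/50.00 = 5.113 × 10^-3 mol
mass of H2C2O4 = 5.113 × 10^-3 × 90.03 = 0.4603 g
% H2C2O4 = 0.4603 / 0.6427 × 100 = 71.62 %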